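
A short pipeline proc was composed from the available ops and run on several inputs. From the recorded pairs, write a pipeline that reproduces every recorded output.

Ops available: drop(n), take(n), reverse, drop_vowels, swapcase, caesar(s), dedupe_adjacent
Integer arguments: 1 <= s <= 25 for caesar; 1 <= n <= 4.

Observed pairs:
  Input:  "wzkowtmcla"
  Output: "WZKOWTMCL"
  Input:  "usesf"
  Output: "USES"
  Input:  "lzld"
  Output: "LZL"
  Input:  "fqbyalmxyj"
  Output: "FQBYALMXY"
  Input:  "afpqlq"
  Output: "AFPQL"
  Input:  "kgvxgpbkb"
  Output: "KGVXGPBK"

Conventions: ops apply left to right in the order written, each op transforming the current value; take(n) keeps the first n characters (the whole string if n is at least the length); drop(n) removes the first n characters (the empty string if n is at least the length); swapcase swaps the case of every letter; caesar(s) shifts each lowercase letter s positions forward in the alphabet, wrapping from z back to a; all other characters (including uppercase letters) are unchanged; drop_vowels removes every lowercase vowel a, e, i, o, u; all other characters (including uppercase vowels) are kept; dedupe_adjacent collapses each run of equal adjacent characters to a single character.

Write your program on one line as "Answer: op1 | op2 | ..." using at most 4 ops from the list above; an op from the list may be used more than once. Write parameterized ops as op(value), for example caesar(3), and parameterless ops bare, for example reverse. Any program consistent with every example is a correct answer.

reverse | drop(1) | swapcase | reverse

Check, running the answer program on each example:
  "wzkowtmcla" -> "alcmtwokzw" -> "lcmtwokzw" -> "LCMTWOKZW" -> "WZKOWTMCL"
  "usesf" -> "fsesu" -> "sesu" -> "SESU" -> "USES"
  "lzld" -> "dlzl" -> "lzl" -> "LZL" -> "LZL"
  "fqbyalmxyj" -> "jyxmlaybqf" -> "yxmlaybqf" -> "YXMLAYBQF" -> "FQBYALMXY"
  "afpqlq" -> "qlqpfa" -> "lqpfa" -> "LQPFA" -> "AFPQL"
  "kgvxgpbkb" -> "bkbpgxvgk" -> "kbpgxvgk" -> "KBPGXVGK" -> "KGVXGPBK"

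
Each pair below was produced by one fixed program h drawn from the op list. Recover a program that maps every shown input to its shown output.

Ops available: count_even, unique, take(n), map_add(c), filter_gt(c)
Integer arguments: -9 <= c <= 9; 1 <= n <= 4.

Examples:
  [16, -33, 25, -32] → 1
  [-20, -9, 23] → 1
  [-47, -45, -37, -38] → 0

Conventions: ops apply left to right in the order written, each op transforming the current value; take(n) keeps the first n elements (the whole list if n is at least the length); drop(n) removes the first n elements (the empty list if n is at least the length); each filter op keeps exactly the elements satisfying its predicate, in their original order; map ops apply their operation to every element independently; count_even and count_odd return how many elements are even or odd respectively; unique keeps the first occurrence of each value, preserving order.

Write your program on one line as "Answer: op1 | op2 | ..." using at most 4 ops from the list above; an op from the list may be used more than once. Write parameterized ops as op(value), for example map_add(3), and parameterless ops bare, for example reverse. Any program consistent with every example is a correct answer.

take(3) | map_add(1) | filter_gt(7) | count_even

Check, running the answer program on each example:
  [16, -33, 25, -32] -> [16, -33, 25] -> [17, -32, 26] -> [17, 26] -> 1
  [-20, -9, 23] -> [-20, -9, 23] -> [-19, -8, 24] -> [24] -> 1
  [-47, -45, -37, -38] -> [-47, -45, -37] -> [-46, -44, -36] -> [] -> 0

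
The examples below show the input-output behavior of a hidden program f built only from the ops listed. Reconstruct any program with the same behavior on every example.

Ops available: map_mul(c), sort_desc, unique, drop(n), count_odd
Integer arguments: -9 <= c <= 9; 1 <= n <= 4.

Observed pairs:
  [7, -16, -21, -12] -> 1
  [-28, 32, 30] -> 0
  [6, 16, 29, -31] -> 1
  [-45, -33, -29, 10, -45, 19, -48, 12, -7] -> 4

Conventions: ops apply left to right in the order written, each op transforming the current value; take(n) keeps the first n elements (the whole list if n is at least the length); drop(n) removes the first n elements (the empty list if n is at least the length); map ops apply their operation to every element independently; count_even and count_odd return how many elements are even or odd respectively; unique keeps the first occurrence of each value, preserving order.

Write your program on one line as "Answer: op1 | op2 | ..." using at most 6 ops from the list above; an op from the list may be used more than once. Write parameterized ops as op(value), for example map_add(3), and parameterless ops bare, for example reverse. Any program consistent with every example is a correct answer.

map_mul(9) | drop(1) | sort_desc | drop(1) | count_odd

Check, running the answer program on each example:
  [7, -16, -21, -12] -> [63, -144, -189, -108] -> [-144, -189, -108] -> [-108, -144, -189] -> [-144, -189] -> 1
  [-28, 32, 30] -> [-252, 288, 270] -> [288, 270] -> [288, 270] -> [270] -> 0
  [6, 16, 29, -31] -> [54, 144, 261, -279] -> [144, 261, -279] -> [261, 144, -279] -> [144, -279] -> 1
  [-45, -33, -29, 10, -45, 19, -48, 12, -7] -> [-405, -297, -261, 90, -405, 171, -432, 108, -63] -> [-297, -261, 90, -405, 171, -432, 108, -63] -> [171, 108, 90, -63, -261, -297, -405, -432] -> [108, 90, -63, -261, -297, -405, -432] -> 4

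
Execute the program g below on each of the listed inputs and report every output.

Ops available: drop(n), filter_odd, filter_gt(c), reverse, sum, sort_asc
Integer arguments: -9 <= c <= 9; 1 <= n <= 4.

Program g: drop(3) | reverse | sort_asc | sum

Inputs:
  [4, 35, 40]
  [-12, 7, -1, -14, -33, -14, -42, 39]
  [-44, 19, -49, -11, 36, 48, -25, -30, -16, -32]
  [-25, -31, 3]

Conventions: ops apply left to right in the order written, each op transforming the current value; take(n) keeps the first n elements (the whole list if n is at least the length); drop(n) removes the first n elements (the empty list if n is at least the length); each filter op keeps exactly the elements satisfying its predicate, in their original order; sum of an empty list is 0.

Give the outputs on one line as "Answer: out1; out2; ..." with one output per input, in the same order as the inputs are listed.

Execution, op by op:
  [4, 35, 40] -> [] -> [] -> [] -> 0
  [-12, 7, -1, -14, -33, -14, -42, 39] -> [-14, -33, -14, -42, 39] -> [39, -42, -14, -33, -14] -> [-42, -33, -14, -14, 39] -> -64
  [-44, 19, -49, -11, 36, 48, -25, -30, -16, -32] -> [-11, 36, 48, -25, -30, -16, -32] -> [-32, -16, -30, -25, 48, 36, -11] -> [-32, -30, -25, -16, -11, 36, 48] -> -30
  [-25, -31, 3] -> [] -> [] -> [] -> 0

0; -64; -30; 0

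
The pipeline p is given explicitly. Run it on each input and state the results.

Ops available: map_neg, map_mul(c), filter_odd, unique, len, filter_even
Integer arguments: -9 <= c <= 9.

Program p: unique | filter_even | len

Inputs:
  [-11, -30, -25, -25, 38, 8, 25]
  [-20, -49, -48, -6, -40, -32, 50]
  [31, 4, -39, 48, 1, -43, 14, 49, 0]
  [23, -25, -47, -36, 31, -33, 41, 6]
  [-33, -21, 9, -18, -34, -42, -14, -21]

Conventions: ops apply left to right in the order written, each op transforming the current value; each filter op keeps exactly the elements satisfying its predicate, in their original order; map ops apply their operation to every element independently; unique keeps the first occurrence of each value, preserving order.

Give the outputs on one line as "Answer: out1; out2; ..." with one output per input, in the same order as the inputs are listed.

3; 6; 4; 2; 4

Execution, op by op:
  [-11, -30, -25, -25, 38, 8, 25] -> [-11, -30, -25, 38, 8, 25] -> [-30, 38, 8] -> 3
  [-20, -49, -48, -6, -40, -32, 50] -> [-20, -49, -48, -6, -40, -32, 50] -> [-20, -48, -6, -40, -32, 50] -> 6
  [31, 4, -39, 48, 1, -43, 14, 49, 0] -> [31, 4, -39, 48, 1, -43, 14, 49, 0] -> [4, 48, 14, 0] -> 4
  [23, -25, -47, -36, 31, -33, 41, 6] -> [23, -25, -47, -36, 31, -33, 41, 6] -> [-36, 6] -> 2
  [-33, -21, 9, -18, -34, -42, -14, -21] -> [-33, -21, 9, -18, -34, -42, -14] -> [-18, -34, -42, -14] -> 4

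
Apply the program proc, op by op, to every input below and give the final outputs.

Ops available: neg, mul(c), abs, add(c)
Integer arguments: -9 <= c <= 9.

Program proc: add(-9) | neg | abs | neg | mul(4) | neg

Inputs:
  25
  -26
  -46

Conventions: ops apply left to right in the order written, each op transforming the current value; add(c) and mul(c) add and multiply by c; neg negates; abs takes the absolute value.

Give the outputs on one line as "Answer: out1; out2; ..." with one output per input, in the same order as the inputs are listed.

Execution, op by op:
  25 -> 16 -> -16 -> 16 -> -16 -> -64 -> 64
  -26 -> -35 -> 35 -> 35 -> -35 -> -140 -> 140
  -46 -> -55 -> 55 -> 55 -> -55 -> -220 -> 220

64; 140; 220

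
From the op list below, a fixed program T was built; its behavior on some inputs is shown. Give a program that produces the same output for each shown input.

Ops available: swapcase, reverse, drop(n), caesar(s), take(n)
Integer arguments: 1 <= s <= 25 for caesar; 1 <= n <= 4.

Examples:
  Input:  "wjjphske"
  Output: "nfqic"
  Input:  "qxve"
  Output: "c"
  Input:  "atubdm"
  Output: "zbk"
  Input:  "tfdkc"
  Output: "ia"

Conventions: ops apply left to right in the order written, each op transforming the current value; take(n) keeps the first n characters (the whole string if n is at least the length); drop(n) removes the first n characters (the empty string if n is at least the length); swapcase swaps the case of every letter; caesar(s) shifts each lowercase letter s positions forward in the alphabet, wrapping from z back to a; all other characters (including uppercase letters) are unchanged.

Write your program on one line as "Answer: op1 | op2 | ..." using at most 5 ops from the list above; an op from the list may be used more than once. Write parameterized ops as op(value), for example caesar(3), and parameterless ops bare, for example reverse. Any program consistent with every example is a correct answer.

caesar(3) | caesar(7) | caesar(14) | drop(3)

Check, running the answer program on each example:
  "wjjphske" -> "zmmskvnh" -> "gttzrcuo" -> "uhhnfqic" -> "nfqic"
  "qxve" -> "tayh" -> "ahfo" -> "ovtc" -> "c"
  "atubdm" -> "dwxegp" -> "kdelnw" -> "yrszbk" -> "zbk"
  "tfdkc" -> "wignf" -> "dpnum" -> "rdbia" -> "ia"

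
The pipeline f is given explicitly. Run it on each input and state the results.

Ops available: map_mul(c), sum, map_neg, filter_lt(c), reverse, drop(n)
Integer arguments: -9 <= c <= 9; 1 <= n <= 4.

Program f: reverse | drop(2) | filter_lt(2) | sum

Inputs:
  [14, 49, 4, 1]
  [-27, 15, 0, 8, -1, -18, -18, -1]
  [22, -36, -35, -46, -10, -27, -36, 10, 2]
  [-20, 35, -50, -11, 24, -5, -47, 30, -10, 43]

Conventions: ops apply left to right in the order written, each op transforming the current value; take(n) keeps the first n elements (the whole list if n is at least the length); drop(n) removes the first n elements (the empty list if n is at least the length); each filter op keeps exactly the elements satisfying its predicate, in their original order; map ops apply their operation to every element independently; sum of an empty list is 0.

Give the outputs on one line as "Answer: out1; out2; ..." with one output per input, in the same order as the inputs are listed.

0; -46; -190; -133

Execution, op by op:
  [14, 49, 4, 1] -> [1, 4, 49, 14] -> [49, 14] -> [] -> 0
  [-27, 15, 0, 8, -1, -18, -18, -1] -> [-1, -18, -18, -1, 8, 0, 15, -27] -> [-18, -1, 8, 0, 15, -27] -> [-18, -1, 0, -27] -> -46
  [22, -36, -35, -46, -10, -27, -36, 10, 2] -> [2, 10, -36, -27, -10, -46, -35, -36, 22] -> [-36, -27, -10, -46, -35, -36, 22] -> [-36, -27, -10, -46, -35, -36] -> -190
  [-20, 35, -50, -11, 24, -5, -47, 30, -10, 43] -> [43, -10, 30, -47, -5, 24, -11, -50, 35, -20] -> [30, -47, -5, 24, -11, -50, 35, -20] -> [-47, -5, -11, -50, -20] -> -133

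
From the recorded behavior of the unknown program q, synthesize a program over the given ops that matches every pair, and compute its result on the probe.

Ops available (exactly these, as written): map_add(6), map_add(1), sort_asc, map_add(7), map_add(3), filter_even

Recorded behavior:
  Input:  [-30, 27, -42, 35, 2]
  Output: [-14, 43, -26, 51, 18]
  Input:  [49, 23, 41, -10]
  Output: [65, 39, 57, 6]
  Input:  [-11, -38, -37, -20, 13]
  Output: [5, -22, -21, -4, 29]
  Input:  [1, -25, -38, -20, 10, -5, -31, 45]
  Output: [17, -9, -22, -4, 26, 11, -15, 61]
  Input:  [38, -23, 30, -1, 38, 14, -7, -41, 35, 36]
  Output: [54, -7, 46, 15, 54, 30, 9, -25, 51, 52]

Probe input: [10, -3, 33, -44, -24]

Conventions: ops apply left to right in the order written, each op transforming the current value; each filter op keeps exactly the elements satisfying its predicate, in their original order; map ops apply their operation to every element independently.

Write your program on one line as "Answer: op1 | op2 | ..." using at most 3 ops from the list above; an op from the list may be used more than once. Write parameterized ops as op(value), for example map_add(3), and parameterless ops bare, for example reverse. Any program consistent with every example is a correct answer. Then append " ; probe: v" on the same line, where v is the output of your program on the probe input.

map_add(3) | map_add(6) | map_add(7) ; probe: [26, 13, 49, -28, -8]

Check, running the answer program on each example:
  [-30, 27, -42, 35, 2] -> [-27, 30, -39, 38, 5] -> [-21, 36, -33, 44, 11] -> [-14, 43, -26, 51, 18]
  [49, 23, 41, -10] -> [52, 26, 44, -7] -> [58, 32, 50, -1] -> [65, 39, 57, 6]
  [-11, -38, -37, -20, 13] -> [-8, -35, -34, -17, 16] -> [-2, -29, -28, -11, 22] -> [5, -22, -21, -4, 29]
  [1, -25, -38, -20, 10, -5, -31, 45] -> [4, -22, -35, -17, 13, -2, -28, 48] -> [10, -16, -29, -11, 19, 4, -22, 54] -> [17, -9, -22, -4, 26, 11, -15, 61]
  [38, -23, 30, -1, 38, 14, -7, -41, 35, 36] -> [41, -20, 33, 2, 41, 17, -4, -38, 38, 39] -> [47, -14, 39, 8, 47, 23, 2, -32, 44, 45] -> [54, -7, 46, 15, 54, 30, 9, -25, 51, 52]
  probe: [10, -3, 33, -44, -24] -> [13, 0, 36, -41, -21] -> [19, 6, 42, -35, -15] -> [26, 13, 49, -28, -8]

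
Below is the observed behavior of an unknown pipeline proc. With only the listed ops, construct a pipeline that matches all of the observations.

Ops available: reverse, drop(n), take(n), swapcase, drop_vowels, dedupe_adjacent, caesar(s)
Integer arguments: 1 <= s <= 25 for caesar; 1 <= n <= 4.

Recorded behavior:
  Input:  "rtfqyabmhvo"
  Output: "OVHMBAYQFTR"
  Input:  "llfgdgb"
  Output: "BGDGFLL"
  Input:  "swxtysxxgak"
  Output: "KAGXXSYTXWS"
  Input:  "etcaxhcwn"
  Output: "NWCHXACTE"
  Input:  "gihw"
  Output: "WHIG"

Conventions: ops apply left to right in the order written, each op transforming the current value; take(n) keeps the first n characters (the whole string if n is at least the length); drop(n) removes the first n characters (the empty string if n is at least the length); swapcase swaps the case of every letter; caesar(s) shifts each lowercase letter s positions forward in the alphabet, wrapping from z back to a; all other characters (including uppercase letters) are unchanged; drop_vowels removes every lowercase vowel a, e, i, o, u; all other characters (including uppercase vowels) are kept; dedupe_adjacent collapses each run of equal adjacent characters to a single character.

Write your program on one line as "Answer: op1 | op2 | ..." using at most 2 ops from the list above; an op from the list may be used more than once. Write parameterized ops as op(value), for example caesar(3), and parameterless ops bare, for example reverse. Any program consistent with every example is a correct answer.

swapcase | reverse

Check, running the answer program on each example:
  "rtfqyabmhvo" -> "RTFQYABMHVO" -> "OVHMBAYQFTR"
  "llfgdgb" -> "LLFGDGB" -> "BGDGFLL"
  "swxtysxxgak" -> "SWXTYSXXGAK" -> "KAGXXSYTXWS"
  "etcaxhcwn" -> "ETCAXHCWN" -> "NWCHXACTE"
  "gihw" -> "GIHW" -> "WHIG"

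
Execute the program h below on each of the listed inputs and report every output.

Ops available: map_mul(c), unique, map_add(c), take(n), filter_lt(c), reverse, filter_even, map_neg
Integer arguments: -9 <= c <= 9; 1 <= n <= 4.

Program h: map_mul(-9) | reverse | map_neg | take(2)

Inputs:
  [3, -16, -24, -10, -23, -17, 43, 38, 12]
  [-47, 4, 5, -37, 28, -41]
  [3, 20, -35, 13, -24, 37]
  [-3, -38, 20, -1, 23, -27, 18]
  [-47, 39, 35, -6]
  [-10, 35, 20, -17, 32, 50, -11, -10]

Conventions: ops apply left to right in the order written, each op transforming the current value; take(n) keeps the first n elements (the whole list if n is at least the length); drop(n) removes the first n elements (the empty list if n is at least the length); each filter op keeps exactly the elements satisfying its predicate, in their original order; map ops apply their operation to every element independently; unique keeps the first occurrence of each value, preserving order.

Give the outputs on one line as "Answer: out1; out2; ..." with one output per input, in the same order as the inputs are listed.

[108, 342]; [-369, 252]; [333, -216]; [162, -243]; [-54, 315]; [-90, -99]

Execution, op by op:
  [3, -16, -24, -10, -23, -17, 43, 38, 12] -> [-27, 144, 216, 90, 207, 153, -387, -342, -108] -> [-108, -342, -387, 153, 207, 90, 216, 144, -27] -> [108, 342, 387, -153, -207, -90, -216, -144, 27] -> [108, 342]
  [-47, 4, 5, -37, 28, -41] -> [423, -36, -45, 333, -252, 369] -> [369, -252, 333, -45, -36, 423] -> [-369, 252, -333, 45, 36, -423] -> [-369, 252]
  [3, 20, -35, 13, -24, 37] -> [-27, -180, 315, -117, 216, -333] -> [-333, 216, -117, 315, -180, -27] -> [333, -216, 117, -315, 180, 27] -> [333, -216]
  [-3, -38, 20, -1, 23, -27, 18] -> [27, 342, -180, 9, -207, 243, -162] -> [-162, 243, -207, 9, -180, 342, 27] -> [162, -243, 207, -9, 180, -342, -27] -> [162, -243]
  [-47, 39, 35, -6] -> [423, -351, -315, 54] -> [54, -315, -351, 423] -> [-54, 315, 351, -423] -> [-54, 315]
  [-10, 35, 20, -17, 32, 50, -11, -10] -> [90, -315, -180, 153, -288, -450, 99, 90] -> [90, 99, -450, -288, 153, -180, -315, 90] -> [-90, -99, 450, 288, -153, 180, 315, -90] -> [-90, -99]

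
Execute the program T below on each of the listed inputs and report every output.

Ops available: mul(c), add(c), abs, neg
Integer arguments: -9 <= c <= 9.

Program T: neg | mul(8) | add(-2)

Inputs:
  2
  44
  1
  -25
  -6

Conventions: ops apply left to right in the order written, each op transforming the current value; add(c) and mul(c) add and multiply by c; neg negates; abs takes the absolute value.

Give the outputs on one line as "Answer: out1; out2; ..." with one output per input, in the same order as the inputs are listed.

-18; -354; -10; 198; 46

Execution, op by op:
  2 -> -2 -> -16 -> -18
  44 -> -44 -> -352 -> -354
  1 -> -1 -> -8 -> -10
  -25 -> 25 -> 200 -> 198
  -6 -> 6 -> 48 -> 46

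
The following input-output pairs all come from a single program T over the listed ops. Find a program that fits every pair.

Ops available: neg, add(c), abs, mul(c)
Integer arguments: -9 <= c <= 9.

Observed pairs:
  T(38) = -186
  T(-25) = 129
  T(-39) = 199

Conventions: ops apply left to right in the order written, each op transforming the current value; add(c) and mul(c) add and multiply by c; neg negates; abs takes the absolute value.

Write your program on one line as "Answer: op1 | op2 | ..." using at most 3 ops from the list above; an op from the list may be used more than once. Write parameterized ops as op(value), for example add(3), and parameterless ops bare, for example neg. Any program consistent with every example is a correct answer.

mul(5) | neg | add(4)

Check, running the answer program on each example:
  38 -> 190 -> -190 -> -186
  -25 -> -125 -> 125 -> 129
  -39 -> -195 -> 195 -> 199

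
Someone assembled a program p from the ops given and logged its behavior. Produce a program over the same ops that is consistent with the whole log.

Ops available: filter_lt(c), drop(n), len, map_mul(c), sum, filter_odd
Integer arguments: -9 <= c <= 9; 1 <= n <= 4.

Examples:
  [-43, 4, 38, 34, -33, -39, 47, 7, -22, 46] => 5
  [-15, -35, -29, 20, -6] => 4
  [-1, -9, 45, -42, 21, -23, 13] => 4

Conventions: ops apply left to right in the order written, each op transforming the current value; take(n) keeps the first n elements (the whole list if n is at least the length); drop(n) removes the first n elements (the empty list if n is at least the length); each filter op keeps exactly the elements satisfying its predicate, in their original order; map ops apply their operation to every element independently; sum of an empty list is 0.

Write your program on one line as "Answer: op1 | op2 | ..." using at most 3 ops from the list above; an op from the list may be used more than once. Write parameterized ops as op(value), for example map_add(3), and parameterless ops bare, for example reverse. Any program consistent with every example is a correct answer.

filter_lt(8) | filter_lt(5) | len

Check, running the answer program on each example:
  [-43, 4, 38, 34, -33, -39, 47, 7, -22, 46] -> [-43, 4, -33, -39, 7, -22] -> [-43, 4, -33, -39, -22] -> 5
  [-15, -35, -29, 20, -6] -> [-15, -35, -29, -6] -> [-15, -35, -29, -6] -> 4
  [-1, -9, 45, -42, 21, -23, 13] -> [-1, -9, -42, -23] -> [-1, -9, -42, -23] -> 4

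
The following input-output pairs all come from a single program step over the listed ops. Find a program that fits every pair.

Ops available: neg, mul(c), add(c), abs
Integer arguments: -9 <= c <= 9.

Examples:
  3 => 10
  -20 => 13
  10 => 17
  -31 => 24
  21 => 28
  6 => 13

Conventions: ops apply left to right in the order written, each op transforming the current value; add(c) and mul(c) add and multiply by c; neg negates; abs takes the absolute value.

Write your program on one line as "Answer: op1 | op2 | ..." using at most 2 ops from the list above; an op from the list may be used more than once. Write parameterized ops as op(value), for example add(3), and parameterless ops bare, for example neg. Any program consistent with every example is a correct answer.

add(7) | abs

Check, running the answer program on each example:
  3 -> 10 -> 10
  -20 -> -13 -> 13
  10 -> 17 -> 17
  -31 -> -24 -> 24
  21 -> 28 -> 28
  6 -> 13 -> 13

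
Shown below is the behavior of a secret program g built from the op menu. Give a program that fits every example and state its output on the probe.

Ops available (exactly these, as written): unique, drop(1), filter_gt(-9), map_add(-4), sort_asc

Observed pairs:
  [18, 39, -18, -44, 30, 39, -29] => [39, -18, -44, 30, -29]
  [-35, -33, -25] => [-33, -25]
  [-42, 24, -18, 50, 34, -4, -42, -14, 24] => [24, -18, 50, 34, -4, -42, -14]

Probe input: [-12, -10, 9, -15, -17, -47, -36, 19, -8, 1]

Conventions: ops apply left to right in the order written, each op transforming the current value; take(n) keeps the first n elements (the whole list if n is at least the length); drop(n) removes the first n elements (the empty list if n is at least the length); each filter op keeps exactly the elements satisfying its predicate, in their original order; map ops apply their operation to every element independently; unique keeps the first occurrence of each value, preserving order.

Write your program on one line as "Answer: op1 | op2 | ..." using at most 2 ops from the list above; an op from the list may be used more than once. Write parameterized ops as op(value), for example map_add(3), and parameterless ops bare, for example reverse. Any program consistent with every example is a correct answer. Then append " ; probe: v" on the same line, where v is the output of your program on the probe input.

drop(1) | unique ; probe: [-10, 9, -15, -17, -47, -36, 19, -8, 1]

Check, running the answer program on each example:
  [18, 39, -18, -44, 30, 39, -29] -> [39, -18, -44, 30, 39, -29] -> [39, -18, -44, 30, -29]
  [-35, -33, -25] -> [-33, -25] -> [-33, -25]
  [-42, 24, -18, 50, 34, -4, -42, -14, 24] -> [24, -18, 50, 34, -4, -42, -14, 24] -> [24, -18, 50, 34, -4, -42, -14]
  probe: [-12, -10, 9, -15, -17, -47, -36, 19, -8, 1] -> [-10, 9, -15, -17, -47, -36, 19, -8, 1] -> [-10, 9, -15, -17, -47, -36, 19, -8, 1]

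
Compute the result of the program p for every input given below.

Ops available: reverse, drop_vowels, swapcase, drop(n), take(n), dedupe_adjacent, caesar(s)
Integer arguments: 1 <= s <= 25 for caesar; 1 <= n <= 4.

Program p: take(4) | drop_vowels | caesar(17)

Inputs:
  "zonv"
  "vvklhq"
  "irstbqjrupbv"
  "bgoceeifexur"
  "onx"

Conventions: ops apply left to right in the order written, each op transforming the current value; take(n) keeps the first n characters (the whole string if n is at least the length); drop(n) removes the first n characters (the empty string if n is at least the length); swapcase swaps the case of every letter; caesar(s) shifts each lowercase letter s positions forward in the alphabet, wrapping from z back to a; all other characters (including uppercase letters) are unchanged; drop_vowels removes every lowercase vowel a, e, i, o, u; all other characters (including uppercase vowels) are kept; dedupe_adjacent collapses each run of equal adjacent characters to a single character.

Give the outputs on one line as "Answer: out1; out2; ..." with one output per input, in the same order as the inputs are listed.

Execution, op by op:
  "zonv" -> "zonv" -> "znv" -> "qem"
  "vvklhq" -> "vvkl" -> "vvkl" -> "mmbc"
  "irstbqjrupbv" -> "irst" -> "rst" -> "ijk"
  "bgoceeifexur" -> "bgoc" -> "bgc" -> "sxt"
  "onx" -> "onx" -> "nx" -> "eo"

"qem"; "mmbc"; "ijk"; "sxt"; "eo"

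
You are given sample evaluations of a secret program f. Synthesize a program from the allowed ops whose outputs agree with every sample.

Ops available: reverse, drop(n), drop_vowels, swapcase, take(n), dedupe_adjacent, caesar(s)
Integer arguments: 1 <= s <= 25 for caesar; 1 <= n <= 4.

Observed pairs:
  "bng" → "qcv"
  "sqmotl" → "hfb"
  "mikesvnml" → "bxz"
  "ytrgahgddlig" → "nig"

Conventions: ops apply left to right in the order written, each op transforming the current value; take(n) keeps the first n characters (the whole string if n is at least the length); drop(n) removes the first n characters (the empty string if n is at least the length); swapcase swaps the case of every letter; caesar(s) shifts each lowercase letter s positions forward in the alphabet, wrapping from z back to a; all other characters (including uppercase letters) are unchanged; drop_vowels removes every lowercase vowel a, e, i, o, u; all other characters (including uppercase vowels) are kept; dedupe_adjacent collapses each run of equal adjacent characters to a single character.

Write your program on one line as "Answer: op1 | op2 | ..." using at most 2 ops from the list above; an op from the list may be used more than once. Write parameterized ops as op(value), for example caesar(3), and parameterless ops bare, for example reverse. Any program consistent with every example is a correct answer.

caesar(15) | take(3)

Check, running the answer program on each example:
  "bng" -> "qcv" -> "qcv"
  "sqmotl" -> "hfbdia" -> "hfb"
  "mikesvnml" -> "bxzthkcba" -> "bxz"
  "ytrgahgddlig" -> "nigvpwvssaxv" -> "nig"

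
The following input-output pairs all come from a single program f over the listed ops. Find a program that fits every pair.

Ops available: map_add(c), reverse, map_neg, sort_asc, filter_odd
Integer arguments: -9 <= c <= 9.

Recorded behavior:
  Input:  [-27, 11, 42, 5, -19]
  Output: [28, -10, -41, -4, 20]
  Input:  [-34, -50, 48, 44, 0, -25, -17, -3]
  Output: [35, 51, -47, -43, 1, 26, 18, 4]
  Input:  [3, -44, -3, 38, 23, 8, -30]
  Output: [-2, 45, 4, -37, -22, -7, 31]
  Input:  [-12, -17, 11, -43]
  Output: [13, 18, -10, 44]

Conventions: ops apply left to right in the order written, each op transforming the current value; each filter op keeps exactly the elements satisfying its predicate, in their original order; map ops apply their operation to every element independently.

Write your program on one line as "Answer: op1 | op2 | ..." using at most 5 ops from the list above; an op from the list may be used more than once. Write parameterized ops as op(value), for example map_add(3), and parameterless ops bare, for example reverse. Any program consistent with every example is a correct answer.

reverse | map_neg | reverse | map_add(1)

Check, running the answer program on each example:
  [-27, 11, 42, 5, -19] -> [-19, 5, 42, 11, -27] -> [19, -5, -42, -11, 27] -> [27, -11, -42, -5, 19] -> [28, -10, -41, -4, 20]
  [-34, -50, 48, 44, 0, -25, -17, -3] -> [-3, -17, -25, 0, 44, 48, -50, -34] -> [3, 17, 25, 0, -44, -48, 50, 34] -> [34, 50, -48, -44, 0, 25, 17, 3] -> [35, 51, -47, -43, 1, 26, 18, 4]
  [3, -44, -3, 38, 23, 8, -30] -> [-30, 8, 23, 38, -3, -44, 3] -> [30, -8, -23, -38, 3, 44, -3] -> [-3, 44, 3, -38, -23, -8, 30] -> [-2, 45, 4, -37, -22, -7, 31]
  [-12, -17, 11, -43] -> [-43, 11, -17, -12] -> [43, -11, 17, 12] -> [12, 17, -11, 43] -> [13, 18, -10, 44]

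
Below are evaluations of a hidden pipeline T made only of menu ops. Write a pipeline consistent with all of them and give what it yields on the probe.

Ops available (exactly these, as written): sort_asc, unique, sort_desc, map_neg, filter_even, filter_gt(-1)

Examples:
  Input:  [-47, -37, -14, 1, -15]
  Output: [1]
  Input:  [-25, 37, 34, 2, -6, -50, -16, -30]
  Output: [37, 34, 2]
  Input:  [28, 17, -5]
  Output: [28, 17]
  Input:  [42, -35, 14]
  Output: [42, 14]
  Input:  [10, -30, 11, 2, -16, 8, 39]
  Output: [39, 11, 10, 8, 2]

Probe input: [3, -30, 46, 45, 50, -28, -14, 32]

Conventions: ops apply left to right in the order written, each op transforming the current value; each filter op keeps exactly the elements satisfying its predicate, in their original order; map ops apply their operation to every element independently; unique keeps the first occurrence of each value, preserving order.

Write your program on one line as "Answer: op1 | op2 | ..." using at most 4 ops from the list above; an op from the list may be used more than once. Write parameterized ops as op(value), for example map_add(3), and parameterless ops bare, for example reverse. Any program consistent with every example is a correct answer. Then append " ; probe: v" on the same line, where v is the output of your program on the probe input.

sort_asc | sort_desc | filter_gt(-1) ; probe: [50, 46, 45, 32, 3]

Check, running the answer program on each example:
  [-47, -37, -14, 1, -15] -> [-47, -37, -15, -14, 1] -> [1, -14, -15, -37, -47] -> [1]
  [-25, 37, 34, 2, -6, -50, -16, -30] -> [-50, -30, -25, -16, -6, 2, 34, 37] -> [37, 34, 2, -6, -16, -25, -30, -50] -> [37, 34, 2]
  [28, 17, -5] -> [-5, 17, 28] -> [28, 17, -5] -> [28, 17]
  [42, -35, 14] -> [-35, 14, 42] -> [42, 14, -35] -> [42, 14]
  [10, -30, 11, 2, -16, 8, 39] -> [-30, -16, 2, 8, 10, 11, 39] -> [39, 11, 10, 8, 2, -16, -30] -> [39, 11, 10, 8, 2]
  probe: [3, -30, 46, 45, 50, -28, -14, 32] -> [-30, -28, -14, 3, 32, 45, 46, 50] -> [50, 46, 45, 32, 3, -14, -28, -30] -> [50, 46, 45, 32, 3]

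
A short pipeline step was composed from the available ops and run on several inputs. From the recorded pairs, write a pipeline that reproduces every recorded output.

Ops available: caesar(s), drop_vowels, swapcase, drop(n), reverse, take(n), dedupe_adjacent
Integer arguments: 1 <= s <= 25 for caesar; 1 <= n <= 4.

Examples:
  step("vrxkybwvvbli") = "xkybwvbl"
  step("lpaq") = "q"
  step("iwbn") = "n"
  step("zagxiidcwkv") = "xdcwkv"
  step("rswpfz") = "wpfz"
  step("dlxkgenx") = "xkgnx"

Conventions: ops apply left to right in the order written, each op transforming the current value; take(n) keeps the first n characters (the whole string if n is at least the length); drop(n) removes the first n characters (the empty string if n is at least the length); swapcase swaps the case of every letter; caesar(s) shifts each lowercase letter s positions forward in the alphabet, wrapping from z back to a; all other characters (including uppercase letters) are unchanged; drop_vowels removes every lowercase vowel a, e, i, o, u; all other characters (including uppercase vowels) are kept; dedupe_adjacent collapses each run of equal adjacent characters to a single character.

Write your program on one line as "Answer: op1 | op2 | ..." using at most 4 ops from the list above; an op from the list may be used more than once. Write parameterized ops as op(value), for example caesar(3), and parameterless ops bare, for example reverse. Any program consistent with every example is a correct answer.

drop_vowels | drop(2) | dedupe_adjacent

Check, running the answer program on each example:
  "vrxkybwvvbli" -> "vrxkybwvvbl" -> "xkybwvvbl" -> "xkybwvbl"
  "lpaq" -> "lpq" -> "q" -> "q"
  "iwbn" -> "wbn" -> "n" -> "n"
  "zagxiidcwkv" -> "zgxdcwkv" -> "xdcwkv" -> "xdcwkv"
  "rswpfz" -> "rswpfz" -> "wpfz" -> "wpfz"
  "dlxkgenx" -> "dlxkgnx" -> "xkgnx" -> "xkgnx"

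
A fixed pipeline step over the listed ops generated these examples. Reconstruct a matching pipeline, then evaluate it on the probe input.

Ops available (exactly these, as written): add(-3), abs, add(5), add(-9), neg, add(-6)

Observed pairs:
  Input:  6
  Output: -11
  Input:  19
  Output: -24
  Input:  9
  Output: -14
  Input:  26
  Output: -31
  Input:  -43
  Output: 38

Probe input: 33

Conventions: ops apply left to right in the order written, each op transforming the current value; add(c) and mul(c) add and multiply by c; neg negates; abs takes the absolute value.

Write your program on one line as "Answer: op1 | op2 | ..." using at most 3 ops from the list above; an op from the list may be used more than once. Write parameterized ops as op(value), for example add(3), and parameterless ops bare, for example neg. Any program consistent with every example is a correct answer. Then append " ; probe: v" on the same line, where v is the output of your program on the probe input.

add(5) | neg ; probe: -38

Check, running the answer program on each example:
  6 -> 11 -> -11
  19 -> 24 -> -24
  9 -> 14 -> -14
  26 -> 31 -> -31
  -43 -> -38 -> 38
  probe: 33 -> 38 -> -38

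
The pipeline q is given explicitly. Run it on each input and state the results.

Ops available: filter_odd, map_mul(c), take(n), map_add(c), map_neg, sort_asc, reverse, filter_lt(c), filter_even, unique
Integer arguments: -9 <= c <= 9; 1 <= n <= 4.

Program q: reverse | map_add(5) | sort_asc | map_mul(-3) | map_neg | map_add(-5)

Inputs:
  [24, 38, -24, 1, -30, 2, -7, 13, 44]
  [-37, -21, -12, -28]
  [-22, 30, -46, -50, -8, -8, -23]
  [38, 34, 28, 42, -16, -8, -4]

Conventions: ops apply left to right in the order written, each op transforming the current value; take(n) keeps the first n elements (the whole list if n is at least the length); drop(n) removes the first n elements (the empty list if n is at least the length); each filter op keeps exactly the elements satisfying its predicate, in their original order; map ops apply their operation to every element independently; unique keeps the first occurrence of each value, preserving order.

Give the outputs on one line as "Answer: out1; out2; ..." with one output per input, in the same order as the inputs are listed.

Execution, op by op:
  [24, 38, -24, 1, -30, 2, -7, 13, 44] -> [44, 13, -7, 2, -30, 1, -24, 38, 24] -> [49, 18, -2, 7, -25, 6, -19, 43, 29] -> [-25, -19, -2, 6, 7, 18, 29, 43, 49] -> [75, 57, 6, -18, -21, -54, -87, -129, -147] -> [-75, -57, -6, 18, 21, 54, 87, 129, 147] -> [-80, -62, -11, 13, 16, 49, 82, 124, 142]
  [-37, -21, -12, -28] -> [-28, -12, -21, -37] -> [-23, -7, -16, -32] -> [-32, -23, -16, -7] -> [96, 69, 48, 21] -> [-96, -69, -48, -21] -> [-101, -74, -53, -26]
  [-22, 30, -46, -50, -8, -8, -23] -> [-23, -8, -8, -50, -46, 30, -22] -> [-18, -3, -3, -45, -41, 35, -17] -> [-45, -41, -18, -17, -3, -3, 35] -> [135, 123, 54, 51, 9, 9, -105] -> [-135, -123, -54, -51, -9, -9, 105] -> [-140, -128, -59, -56, -14, -14, 100]
  [38, 34, 28, 42, -16, -8, -4] -> [-4, -8, -16, 42, 28, 34, 38] -> [1, -3, -11, 47, 33, 39, 43] -> [-11, -3, 1, 33, 39, 43, 47] -> [33, 9, -3, -99, -117, -129, -141] -> [-33, -9, 3, 99, 117, 129, 141] -> [-38, -14, -2, 94, 112, 124, 136]

[-80, -62, -11, 13, 16, 49, 82, 124, 142]; [-101, -74, -53, -26]; [-140, -128, -59, -56, -14, -14, 100]; [-38, -14, -2, 94, 112, 124, 136]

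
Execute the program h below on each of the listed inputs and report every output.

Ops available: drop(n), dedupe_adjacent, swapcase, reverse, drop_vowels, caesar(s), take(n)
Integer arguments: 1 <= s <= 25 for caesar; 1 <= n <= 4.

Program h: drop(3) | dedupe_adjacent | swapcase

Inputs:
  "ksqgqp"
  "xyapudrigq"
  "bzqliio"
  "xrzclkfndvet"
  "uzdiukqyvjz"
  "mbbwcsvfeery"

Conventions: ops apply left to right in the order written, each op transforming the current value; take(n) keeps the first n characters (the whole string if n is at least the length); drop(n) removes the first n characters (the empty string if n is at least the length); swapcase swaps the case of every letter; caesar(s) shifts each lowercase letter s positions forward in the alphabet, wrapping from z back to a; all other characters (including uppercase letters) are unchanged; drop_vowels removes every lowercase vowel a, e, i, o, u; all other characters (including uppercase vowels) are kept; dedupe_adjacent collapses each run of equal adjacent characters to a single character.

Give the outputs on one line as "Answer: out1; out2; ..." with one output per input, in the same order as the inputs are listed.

Execution, op by op:
  "ksqgqp" -> "gqp" -> "gqp" -> "GQP"
  "xyapudrigq" -> "pudrigq" -> "pudrigq" -> "PUDRIGQ"
  "bzqliio" -> "liio" -> "lio" -> "LIO"
  "xrzclkfndvet" -> "clkfndvet" -> "clkfndvet" -> "CLKFNDVET"
  "uzdiukqyvjz" -> "iukqyvjz" -> "iukqyvjz" -> "IUKQYVJZ"
  "mbbwcsvfeery" -> "wcsvfeery" -> "wcsvfery" -> "WCSVFERY"

"GQP"; "PUDRIGQ"; "LIO"; "CLKFNDVET"; "IUKQYVJZ"; "WCSVFERY"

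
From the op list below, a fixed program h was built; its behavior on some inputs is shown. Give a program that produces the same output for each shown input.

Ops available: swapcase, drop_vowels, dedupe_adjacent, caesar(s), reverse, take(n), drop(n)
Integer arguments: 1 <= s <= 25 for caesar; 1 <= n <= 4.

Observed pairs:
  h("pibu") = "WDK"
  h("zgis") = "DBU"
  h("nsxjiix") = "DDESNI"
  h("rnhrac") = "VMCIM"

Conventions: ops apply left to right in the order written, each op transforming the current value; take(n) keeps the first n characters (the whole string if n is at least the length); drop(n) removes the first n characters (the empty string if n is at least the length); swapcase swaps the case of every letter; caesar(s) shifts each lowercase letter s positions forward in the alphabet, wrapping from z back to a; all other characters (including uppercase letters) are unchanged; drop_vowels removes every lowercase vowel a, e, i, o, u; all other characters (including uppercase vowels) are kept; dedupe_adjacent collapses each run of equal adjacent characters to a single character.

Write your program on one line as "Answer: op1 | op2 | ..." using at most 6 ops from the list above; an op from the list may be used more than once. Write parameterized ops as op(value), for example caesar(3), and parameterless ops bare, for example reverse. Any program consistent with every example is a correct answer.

caesar(13) | caesar(2) | reverse | caesar(6) | swapcase | drop(1)

Check, running the answer program on each example:
  "pibu" -> "cvoh" -> "exqj" -> "jqxe" -> "pwdk" -> "PWDK" -> "WDK"
  "zgis" -> "mtvf" -> "ovxh" -> "hxvo" -> "ndbu" -> "NDBU" -> "DBU"
  "nsxjiix" -> "afkwvvk" -> "chmyxxm" -> "mxxymhc" -> "sddesni" -> "SDDESNI" -> "DDESNI"
  "rnhrac" -> "eauenp" -> "gcwgpr" -> "rpgwcg" -> "xvmcim" -> "XVMCIM" -> "VMCIM"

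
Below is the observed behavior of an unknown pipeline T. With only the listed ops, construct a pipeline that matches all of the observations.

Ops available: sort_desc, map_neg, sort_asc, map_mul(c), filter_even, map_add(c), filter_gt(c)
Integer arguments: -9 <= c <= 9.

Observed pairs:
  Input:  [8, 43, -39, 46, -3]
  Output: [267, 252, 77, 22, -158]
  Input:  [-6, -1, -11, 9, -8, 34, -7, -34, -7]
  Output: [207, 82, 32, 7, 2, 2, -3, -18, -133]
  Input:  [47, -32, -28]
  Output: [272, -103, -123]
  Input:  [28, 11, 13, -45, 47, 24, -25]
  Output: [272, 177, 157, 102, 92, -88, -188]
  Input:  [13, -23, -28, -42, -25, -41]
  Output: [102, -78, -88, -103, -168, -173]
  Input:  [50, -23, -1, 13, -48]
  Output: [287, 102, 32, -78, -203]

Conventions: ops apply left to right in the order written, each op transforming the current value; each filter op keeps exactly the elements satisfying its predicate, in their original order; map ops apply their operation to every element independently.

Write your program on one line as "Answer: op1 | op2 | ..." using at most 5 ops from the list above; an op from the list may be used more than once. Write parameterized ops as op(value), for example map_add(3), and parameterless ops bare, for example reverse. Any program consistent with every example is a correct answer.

map_add(2) | map_add(4) | map_mul(5) | map_add(7) | sort_desc

Check, running the answer program on each example:
  [8, 43, -39, 46, -3] -> [10, 45, -37, 48, -1] -> [14, 49, -33, 52, 3] -> [70, 245, -165, 260, 15] -> [77, 252, -158, 267, 22] -> [267, 252, 77, 22, -158]
  [-6, -1, -11, 9, -8, 34, -7, -34, -7] -> [-4, 1, -9, 11, -6, 36, -5, -32, -5] -> [0, 5, -5, 15, -2, 40, -1, -28, -1] -> [0, 25, -25, 75, -10, 200, -5, -140, -5] -> [7, 32, -18, 82, -3, 207, 2, -133, 2] -> [207, 82, 32, 7, 2, 2, -3, -18, -133]
  [47, -32, -28] -> [49, -30, -26] -> [53, -26, -22] -> [265, -130, -110] -> [272, -123, -103] -> [272, -103, -123]
  [28, 11, 13, -45, 47, 24, -25] -> [30, 13, 15, -43, 49, 26, -23] -> [34, 17, 19, -39, 53, 30, -19] -> [170, 85, 95, -195, 265, 150, -95] -> [177, 92, 102, -188, 272, 157, -88] -> [272, 177, 157, 102, 92, -88, -188]
  [13, -23, -28, -42, -25, -41] -> [15, -21, -26, -40, -23, -39] -> [19, -17, -22, -36, -19, -35] -> [95, -85, -110, -180, -95, -175] -> [102, -78, -103, -173, -88, -168] -> [102, -78, -88, -103, -168, -173]
  [50, -23, -1, 13, -48] -> [52, -21, 1, 15, -46] -> [56, -17, 5, 19, -42] -> [280, -85, 25, 95, -210] -> [287, -78, 32, 102, -203] -> [287, 102, 32, -78, -203]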